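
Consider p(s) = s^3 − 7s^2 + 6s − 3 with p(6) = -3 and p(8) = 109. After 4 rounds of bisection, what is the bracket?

[6, 6.125]

m = 7, p(m) = 39 (+); new bracket [6, 7]
m = 6.5, p(m) = 14.875 (+); new bracket [6, 6.5]
m = 6.25, p(m) = 5.203125 (+); new bracket [6, 6.25]
m = 6.125, p(m) = 0.9238 (+); new bracket [6, 6.125]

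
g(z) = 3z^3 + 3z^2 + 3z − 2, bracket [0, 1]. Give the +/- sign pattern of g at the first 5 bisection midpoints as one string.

midpoint 0.5: g = 0.625 > 0 → [0, 0.5]
midpoint 0.25: g = -1.015625 < 0 → [0.25, 0.5]
midpoint 0.375: g = -0.294922 < 0 → [0.375, 0.5]
midpoint 0.4375: g = 0.1379 > 0 → [0.375, 0.4375]
midpoint 0.40625: g = -0.085 < 0 → [0.40625, 0.4375]

+--+-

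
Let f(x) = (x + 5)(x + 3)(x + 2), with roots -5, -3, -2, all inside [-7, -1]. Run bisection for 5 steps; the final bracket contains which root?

midpoint -4: f = 2 > 0 → [-7, -4]
midpoint -5.5: f = -4.375 < 0 → [-5.5, -4]
midpoint -4.75: f = 1.203125 > 0 → [-5.5, -4.75]
midpoint -5.125: f = -0.8301 < 0 → [-5.125, -4.75]
midpoint -4.9375: f = 0.3557 > 0 → [-5.125, -4.9375]

-5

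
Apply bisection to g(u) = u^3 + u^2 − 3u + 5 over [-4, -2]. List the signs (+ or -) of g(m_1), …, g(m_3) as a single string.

-++

m = -3, g(m) = -4 (−); new bracket [-3, -2]
m = -2.5, g(m) = 3.125 (+); new bracket [-3, -2.5]
m = -2.75, g(m) = 0.015625 (+); new bracket [-3, -2.75]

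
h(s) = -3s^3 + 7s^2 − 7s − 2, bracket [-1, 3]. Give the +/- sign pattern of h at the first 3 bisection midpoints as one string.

--+

m = 1, h(m) = -5 (−); new bracket [-1, 1]
m = 0, h(m) = -2 (−); new bracket [-1, 0]
m = -0.5, h(m) = 3.625 (+); new bracket [-0.5, 0]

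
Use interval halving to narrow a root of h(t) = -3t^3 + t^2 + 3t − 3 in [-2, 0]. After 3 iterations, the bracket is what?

[-1.25, -1]

h(-1) = -2 < 0, so the root lies in [-2, -1]
h(-1.5) = 4.875 > 0, so the root lies in [-1.5, -1]
h(-1.25) = 0.671875 > 0, so the root lies in [-1.25, -1]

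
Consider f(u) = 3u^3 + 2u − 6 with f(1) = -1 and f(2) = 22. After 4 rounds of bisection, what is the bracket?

[1.0625, 1.125]

f(1.5) = 7.125 > 0, so the root lies in [1, 1.5]
f(1.25) = 2.359375 > 0, so the root lies in [1, 1.25]
f(1.125) = 0.521484 > 0, so the root lies in [1, 1.125]
f(1.0625) = -0.2766 < 0, so the root lies in [1.0625, 1.125]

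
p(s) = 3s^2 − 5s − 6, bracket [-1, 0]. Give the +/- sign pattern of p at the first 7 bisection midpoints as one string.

--++---

midpoint -0.5: p = -2.75 < 0 → [-1, -0.5]
midpoint -0.75: p = -0.5625 < 0 → [-1, -0.75]
midpoint -0.875: p = 0.671875 > 0 → [-0.875, -0.75]
midpoint -0.8125: p = 0.043 > 0 → [-0.8125, -0.75]
midpoint -0.78125: p = -0.2627 < 0 → [-0.8125, -0.78125]
midpoint -0.796875: p = -0.1106 < 0 → [-0.8125, -0.796875]
midpoint -0.8046875: p = -0.034 < 0 → [-0.8125, -0.8046875]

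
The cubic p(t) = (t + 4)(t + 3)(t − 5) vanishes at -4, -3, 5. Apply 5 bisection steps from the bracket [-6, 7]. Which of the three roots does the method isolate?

p(0.5) = -70.875 < 0, so the root lies in [0.5, 7]
p(3.75) = -65.390625 < 0, so the root lies in [3.75, 7]
p(5.375) = 29.443359 > 0, so the root lies in [3.75, 5.375]
p(4.5625) = -28.3298 < 0, so the root lies in [4.5625, 5.375]
p(4.96875) = -2.2334 < 0, so the root lies in [4.96875, 5.375]

5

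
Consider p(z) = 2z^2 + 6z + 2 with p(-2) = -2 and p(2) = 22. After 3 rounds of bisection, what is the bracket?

[-0.5, 0]

midpoint 0: p = 2 > 0 → [-2, 0]
midpoint -1: p = -2 < 0 → [-1, 0]
midpoint -0.5: p = -0.5 < 0 → [-0.5, 0]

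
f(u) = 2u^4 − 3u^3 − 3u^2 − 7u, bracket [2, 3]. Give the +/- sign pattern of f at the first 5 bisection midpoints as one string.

-++--

u = 2.5 gives f = -5, negative; keep [2.5, 3]
u = 2.75 gives f = 10.054688, positive; keep [2.5, 2.75]
u = 2.625 gives f = 1.650879, positive; keep [2.5, 2.625]
u = 2.5625 gives f = -1.8806, negative; keep [2.5625, 2.625]
u = 2.59375 gives f = -0.168, negative; keep [2.59375, 2.625]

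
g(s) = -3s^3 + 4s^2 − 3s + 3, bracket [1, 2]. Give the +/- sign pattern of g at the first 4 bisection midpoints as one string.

g(1.5) = -2.625 < 0, so the root lies in [1, 1.5]
g(1.25) = -0.359375 < 0, so the root lies in [1, 1.25]
g(1.125) = 0.416016 > 0, so the root lies in [1.125, 1.25]
g(1.1875) = 0.0544 > 0, so the root lies in [1.1875, 1.25]

--++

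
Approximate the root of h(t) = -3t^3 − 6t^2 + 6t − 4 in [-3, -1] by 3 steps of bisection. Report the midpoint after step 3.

-2.75

m = -2, h(m) = -16 (−); new bracket [-3, -2]
m = -2.5, h(m) = -9.625 (−); new bracket [-3, -2.5]
m = -2.75, h(m) = -3.484375 (−); new bracket [-3, -2.75]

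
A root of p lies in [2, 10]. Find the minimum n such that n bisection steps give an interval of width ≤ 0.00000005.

28

Width after n steps is 8/2^n. Need 2^n ≥ 8/0.00000005 = 160000000.
2^27 = 134217728 < 160000000 ≤ 2^28 = 268435456, so n = 28.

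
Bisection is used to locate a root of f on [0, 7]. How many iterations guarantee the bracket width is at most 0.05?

Width after n steps is 7/2^n. Need 2^n ≥ 7/0.05 = 140.
2^7 = 128 < 140 ≤ 2^8 = 256, so n = 8.

8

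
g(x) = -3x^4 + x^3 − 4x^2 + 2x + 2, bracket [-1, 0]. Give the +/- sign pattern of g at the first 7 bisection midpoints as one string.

midpoint -0.5: g = -0.3125 < 0 → [-0.5, 0]
midpoint -0.25: g = 1.222656 > 0 → [-0.5, -0.25]
midpoint -0.375: g = 0.575439 > 0 → [-0.5, -0.375]
midpoint -0.4375: g = 0.1657 > 0 → [-0.5, -0.4375]
midpoint -0.46875: g = -0.0642 < 0 → [-0.46875, -0.4375]
midpoint -0.453125: g = 0.053 > 0 → [-0.46875, -0.453125]
midpoint -0.4609375: g = -0.0051 < 0 → [-0.4609375, -0.453125]

-+++-+-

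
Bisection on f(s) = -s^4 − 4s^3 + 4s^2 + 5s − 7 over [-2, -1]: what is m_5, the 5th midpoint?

f(-1.5) = 2.9375 > 0, so the root lies in [-1.5, -1]
f(-1.25) = -1.628906 < 0, so the root lies in [-1.5, -1.25]
f(-1.375) = 0.511475 > 0, so the root lies in [-1.375, -1.25]
f(-1.3125) = -0.5955 < 0, so the root lies in [-1.375, -1.3125]
f(-1.34375) = -0.0511 < 0, so the root lies in [-1.375, -1.34375]

-1.34375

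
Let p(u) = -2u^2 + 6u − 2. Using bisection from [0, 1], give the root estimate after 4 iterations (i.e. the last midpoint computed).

u = 0.5 gives p = 0.5, positive; keep [0, 0.5]
u = 0.25 gives p = -0.625, negative; keep [0.25, 0.5]
u = 0.375 gives p = -0.03125, negative; keep [0.375, 0.5]
u = 0.4375 gives p = 0.2422, positive; keep [0.375, 0.4375]

0.4375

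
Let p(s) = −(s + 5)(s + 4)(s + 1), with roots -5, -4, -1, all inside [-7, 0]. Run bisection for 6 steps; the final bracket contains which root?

midpoint -3.5: p = 1.875 > 0 → [-3.5, 0]
midpoint -1.75: p = 5.484375 > 0 → [-1.75, 0]
midpoint -0.875: p = -1.611328 < 0 → [-1.75, -0.875]
midpoint -1.3125: p = 3.0969 > 0 → [-1.3125, -0.875]
midpoint -1.09375: p = 1.0643 > 0 → [-1.09375, -0.875]
midpoint -0.984375: p = -0.1892 < 0 → [-1.09375, -0.984375]

-1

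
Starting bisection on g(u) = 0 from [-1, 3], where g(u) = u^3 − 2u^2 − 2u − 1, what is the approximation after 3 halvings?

m = 1, g(m) = -4 (−); new bracket [1, 3]
m = 2, g(m) = -5 (−); new bracket [2, 3]
m = 2.5, g(m) = -2.875 (−); new bracket [2.5, 3]

2.5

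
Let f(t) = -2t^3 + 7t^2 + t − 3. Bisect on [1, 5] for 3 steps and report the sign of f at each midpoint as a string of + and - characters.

t = 3 gives f = 9, positive; keep [3, 5]
t = 4 gives f = -15, negative; keep [3, 4]
t = 3.5 gives f = 0.5, positive; keep [3.5, 4]

+-+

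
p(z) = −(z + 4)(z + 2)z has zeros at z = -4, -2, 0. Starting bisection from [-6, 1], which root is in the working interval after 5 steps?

-4

m = -2.5, p(m) = -1.875 (−); new bracket [-6, -2.5]
m = -4.25, p(m) = 2.390625 (+); new bracket [-4.25, -2.5]
m = -3.375, p(m) = -2.900391 (−); new bracket [-4.25, -3.375]
m = -3.8125, p(m) = -1.2957 (−); new bracket [-4.25, -3.8125]
m = -4.03125, p(m) = 0.2559 (+); new bracket [-4.03125, -3.8125]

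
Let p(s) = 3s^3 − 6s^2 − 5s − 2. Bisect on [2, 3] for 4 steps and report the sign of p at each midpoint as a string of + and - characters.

midpoint 2.5: p = -5.125 < 0 → [2.5, 3]
midpoint 2.75: p = 1.265625 > 0 → [2.5, 2.75]
midpoint 2.625: p = -2.205078 < 0 → [2.625, 2.75]
midpoint 2.6875: p = -0.5408 < 0 → [2.6875, 2.75]

-+--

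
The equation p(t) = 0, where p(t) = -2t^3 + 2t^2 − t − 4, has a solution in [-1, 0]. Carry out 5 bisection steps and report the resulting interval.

p(-0.5) = -2.75 < 0, so the root lies in [-1, -0.5]
p(-0.75) = -1.28125 < 0, so the root lies in [-1, -0.75]
p(-0.875) = -0.253906 < 0, so the root lies in [-1, -0.875]
p(-0.9375) = 0.3433 > 0, so the root lies in [-0.9375, -0.875]
p(-0.90625) = 0.0374 > 0, so the root lies in [-0.90625, -0.875]

[-0.90625, -0.875]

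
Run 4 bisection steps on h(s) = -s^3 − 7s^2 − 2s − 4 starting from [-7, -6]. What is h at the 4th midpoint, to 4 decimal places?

m = -6.5, h(m) = -12.125 (−); new bracket [-7, -6.5]
m = -6.75, h(m) = -1.890625 (−); new bracket [-7, -6.75]
m = -6.875, h(m) = 3.841797 (+); new bracket [-6.875, -6.75]
m = -6.8125, h(m) = 0.9231 (+); new bracket [-6.8125, -6.75]

0.9231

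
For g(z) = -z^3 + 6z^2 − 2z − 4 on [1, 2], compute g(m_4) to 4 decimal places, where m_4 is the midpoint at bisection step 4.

0.4114

g(1.5) = 3.125 > 0, so the root lies in [1, 1.5]
g(1.25) = 0.921875 > 0, so the root lies in [1, 1.25]
g(1.125) = -0.080078 < 0, so the root lies in [1.125, 1.25]
g(1.1875) = 0.4114 > 0, so the root lies in [1.125, 1.1875]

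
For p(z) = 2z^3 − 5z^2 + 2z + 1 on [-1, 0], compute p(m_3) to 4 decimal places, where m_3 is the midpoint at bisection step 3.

-0.5586

z = -0.5 gives p = -1.5, negative; keep [-0.5, 0]
z = -0.25 gives p = 0.15625, positive; keep [-0.5, -0.25]
z = -0.375 gives p = -0.558594, negative; keep [-0.375, -0.25]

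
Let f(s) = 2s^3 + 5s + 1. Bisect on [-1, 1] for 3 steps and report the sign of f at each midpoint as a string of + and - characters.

s = 0 gives f = 1, positive; keep [-1, 0]
s = -0.5 gives f = -1.75, negative; keep [-0.5, 0]
s = -0.25 gives f = -0.28125, negative; keep [-0.25, 0]

+--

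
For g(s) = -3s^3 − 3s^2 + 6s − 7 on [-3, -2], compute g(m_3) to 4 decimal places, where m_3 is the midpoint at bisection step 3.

midpoint -2.5: g = 6.125 > 0 → [-2.5, -2]
midpoint -2.25: g = -1.515625 < 0 → [-2.5, -2.25]
midpoint -2.375: g = 2.017578 > 0 → [-2.375, -2.25]

2.0176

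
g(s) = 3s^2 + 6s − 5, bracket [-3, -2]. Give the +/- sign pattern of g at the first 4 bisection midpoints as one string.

g(-2.5) = -1.25 < 0, so the root lies in [-3, -2.5]
g(-2.75) = 1.1875 > 0, so the root lies in [-2.75, -2.5]
g(-2.625) = -0.078125 < 0, so the root lies in [-2.75, -2.625]
g(-2.6875) = 0.543 > 0, so the root lies in [-2.6875, -2.625]

-+-+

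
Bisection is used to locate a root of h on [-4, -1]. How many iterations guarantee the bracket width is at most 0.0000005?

23

Width after n steps is 3/2^n. Need 2^n ≥ 3/0.0000005 = 6000000.
2^22 = 4194304 < 6000000 ≤ 2^23 = 8388608, so n = 23.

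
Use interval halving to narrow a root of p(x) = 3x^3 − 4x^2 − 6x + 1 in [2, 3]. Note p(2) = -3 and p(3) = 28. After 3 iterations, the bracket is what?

m = 2.5, p(m) = 7.875 (+); new bracket [2, 2.5]
m = 2.25, p(m) = 1.421875 (+); new bracket [2, 2.25]
m = 2.125, p(m) = -1.025391 (−); new bracket [2.125, 2.25]

[2.125, 2.25]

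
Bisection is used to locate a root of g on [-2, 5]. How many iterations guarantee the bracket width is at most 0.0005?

Width after n steps is 7/2^n. Need 2^n ≥ 7/0.0005 = 14000.
2^13 = 8192 < 14000 ≤ 2^14 = 16384, so n = 14.

14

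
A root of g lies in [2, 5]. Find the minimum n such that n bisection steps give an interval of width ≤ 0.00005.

16

Width after n steps is 3/2^n. Need 2^n ≥ 3/0.00005 = 60000.
2^15 = 32768 < 60000 ≤ 2^16 = 65536, so n = 16.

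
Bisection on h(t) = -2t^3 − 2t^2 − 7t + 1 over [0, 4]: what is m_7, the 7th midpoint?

h(2) = -37 < 0, so the root lies in [0, 2]
h(1) = -10 < 0, so the root lies in [0, 1]
h(0.5) = -3.25 < 0, so the root lies in [0, 0.5]
h(0.25) = -0.9062 < 0, so the root lies in [0, 0.25]
h(0.125) = 0.0898 > 0, so the root lies in [0.125, 0.25]
h(0.1875) = -0.396 < 0, so the root lies in [0.125, 0.1875]
h(0.15625) = -0.1502 < 0, so the root lies in [0.125, 0.15625]

0.15625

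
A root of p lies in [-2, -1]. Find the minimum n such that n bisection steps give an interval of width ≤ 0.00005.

Width after n steps is 1/2^n. Need 2^n ≥ 1/0.00005 = 20000.
2^14 = 16384 < 20000 ≤ 2^15 = 32768, so n = 15.

15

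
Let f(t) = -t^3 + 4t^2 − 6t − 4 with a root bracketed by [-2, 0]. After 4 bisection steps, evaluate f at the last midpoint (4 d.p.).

m = -1, f(m) = 7 (+); new bracket [-1, 0]
m = -0.5, f(m) = 0.125 (+); new bracket [-0.5, 0]
m = -0.25, f(m) = -2.234375 (−); new bracket [-0.5, -0.25]
m = -0.375, f(m) = -1.1348 (−); new bracket [-0.5, -0.375]

-1.1348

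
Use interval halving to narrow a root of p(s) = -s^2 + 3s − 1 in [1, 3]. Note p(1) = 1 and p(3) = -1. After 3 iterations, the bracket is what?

[2.5, 2.75]

p(2) = 1 > 0, so the root lies in [2, 3]
p(2.5) = 0.25 > 0, so the root lies in [2.5, 3]
p(2.75) = -0.3125 < 0, so the root lies in [2.5, 2.75]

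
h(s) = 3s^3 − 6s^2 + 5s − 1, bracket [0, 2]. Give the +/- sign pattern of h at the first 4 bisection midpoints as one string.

++-+

midpoint 1: h = 1 > 0 → [0, 1]
midpoint 0.5: h = 0.375 > 0 → [0, 0.5]
midpoint 0.25: h = -0.078125 < 0 → [0.25, 0.5]
midpoint 0.375: h = 0.1895 > 0 → [0.25, 0.375]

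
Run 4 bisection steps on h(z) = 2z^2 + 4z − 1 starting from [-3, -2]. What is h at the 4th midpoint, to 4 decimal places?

-0.1797

midpoint -2.5: h = 1.5 > 0 → [-2.5, -2]
midpoint -2.25: h = 0.125 > 0 → [-2.25, -2]
midpoint -2.125: h = -0.46875 < 0 → [-2.25, -2.125]
midpoint -2.1875: h = -0.1797 < 0 → [-2.25, -2.1875]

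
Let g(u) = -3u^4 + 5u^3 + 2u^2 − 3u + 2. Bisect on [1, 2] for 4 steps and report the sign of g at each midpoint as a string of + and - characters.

u = 1.5 gives g = 3.6875, positive; keep [1.5, 2]
u = 1.75 gives g = 1.535156, positive; keep [1.75, 2]
u = 1.875 gives g = -0.713623, negative; keep [1.75, 1.875]
u = 1.8125 gives g = 0.5278, positive; keep [1.8125, 1.875]

++-+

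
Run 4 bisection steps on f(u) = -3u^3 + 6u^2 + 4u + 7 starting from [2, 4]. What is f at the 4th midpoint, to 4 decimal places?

-3.1973

u = 3 gives f = -8, negative; keep [2, 3]
u = 2.5 gives f = 7.625, positive; keep [2.5, 3]
u = 2.75 gives f = 0.984375, positive; keep [2.75, 3]
u = 2.875 gives f = -3.1973, negative; keep [2.75, 2.875]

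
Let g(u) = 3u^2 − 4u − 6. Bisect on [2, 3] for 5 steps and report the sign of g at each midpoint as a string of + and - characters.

++---

g(2.5) = 2.75 > 0, so the root lies in [2, 2.5]
g(2.25) = 0.1875 > 0, so the root lies in [2, 2.25]
g(2.125) = -0.953125 < 0, so the root lies in [2.125, 2.25]
g(2.1875) = -0.3945 < 0, so the root lies in [2.1875, 2.25]
g(2.21875) = -0.1064 < 0, so the root lies in [2.21875, 2.25]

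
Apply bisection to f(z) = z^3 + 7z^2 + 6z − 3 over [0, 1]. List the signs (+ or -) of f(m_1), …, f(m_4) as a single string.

z = 0.5 gives f = 1.875, positive; keep [0, 0.5]
z = 0.25 gives f = -1.046875, negative; keep [0.25, 0.5]
z = 0.375 gives f = 0.287109, positive; keep [0.25, 0.375]
z = 0.3125 gives f = -0.4109, negative; keep [0.3125, 0.375]

+-+-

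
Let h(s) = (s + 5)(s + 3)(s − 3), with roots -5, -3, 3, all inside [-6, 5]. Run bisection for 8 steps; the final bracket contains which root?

3

s = -0.5 gives h = -39.375, negative; keep [-0.5, 5]
s = 2.25 gives h = -28.546875, negative; keep [2.25, 5]
s = 3.625 gives h = 35.712891, positive; keep [2.25, 3.625]
s = 2.9375 gives h = -2.9456, negative; keep [2.9375, 3.625]
s = 3.28125 gives h = 14.6297, positive; keep [2.9375, 3.28125]
s = 3.109375 gives h = 5.4188, positive; keep [2.9375, 3.109375]
s = 3.0234375 gives h = 1.1327, positive; keep [2.9375, 3.0234375]
s = 2.98046875 gives h = -0.9322, negative; keep [2.98046875, 3.0234375]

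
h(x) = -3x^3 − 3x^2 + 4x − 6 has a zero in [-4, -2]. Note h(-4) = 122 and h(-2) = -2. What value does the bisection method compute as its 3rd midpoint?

h(-3) = 36 > 0, so the root lies in [-3, -2]
h(-2.5) = 12.125 > 0, so the root lies in [-2.5, -2]
h(-2.25) = 3.984375 > 0, so the root lies in [-2.25, -2]

-2.25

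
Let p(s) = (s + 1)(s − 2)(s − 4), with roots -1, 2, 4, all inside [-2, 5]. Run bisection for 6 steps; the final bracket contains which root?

m = 1.5, p(m) = 3.125 (+); new bracket [-2, 1.5]
m = -0.25, p(m) = 7.171875 (+); new bracket [-2, -0.25]
m = -1.125, p(m) = -2.001953 (−); new bracket [-1.125, -0.25]
m = -0.6875, p(m) = 3.9368 (+); new bracket [-1.125, -0.6875]
m = -0.90625, p(m) = 1.3368 (+); new bracket [-1.125, -0.90625]
m = -1.015625, p(m) = -0.2363 (−); new bracket [-1.015625, -0.90625]

-1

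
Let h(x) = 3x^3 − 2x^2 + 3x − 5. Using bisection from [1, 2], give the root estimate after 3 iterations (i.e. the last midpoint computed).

h(1.5) = 5.125 > 0, so the root lies in [1, 1.5]
h(1.25) = 1.484375 > 0, so the root lies in [1, 1.25]
h(1.125) = 0.115234 > 0, so the root lies in [1, 1.125]

1.125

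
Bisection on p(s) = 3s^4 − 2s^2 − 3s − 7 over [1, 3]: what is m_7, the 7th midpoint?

m = 2, p(m) = 27 (+); new bracket [1, 2]
m = 1.5, p(m) = -0.8125 (−); new bracket [1.5, 2]
m = 1.75, p(m) = 9.761719 (+); new bracket [1.5, 1.75]
m = 1.625, p(m) = 3.7625 (+); new bracket [1.5, 1.625]
m = 1.5625, p(m) = 1.3111 (+); new bracket [1.5, 1.5625]
m = 1.53125, p(m) = 0.21 (+); new bracket [1.5, 1.53125]
m = 1.515625, p(m) = -0.3108 (−); new bracket [1.515625, 1.53125]

1.515625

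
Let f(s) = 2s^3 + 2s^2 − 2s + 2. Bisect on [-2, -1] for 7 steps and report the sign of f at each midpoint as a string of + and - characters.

++-+-++

f(-1.5) = 2.75 > 0, so the root lies in [-2, -1.5]
f(-1.75) = 0.90625 > 0, so the root lies in [-2, -1.75]
f(-1.875) = -0.402344 < 0, so the root lies in [-1.875, -1.75]
f(-1.8125) = 0.2866 > 0, so the root lies in [-1.875, -1.8125]
f(-1.84375) = -0.049 < 0, so the root lies in [-1.84375, -1.8125]
f(-1.828125) = 0.121 > 0, so the root lies in [-1.84375, -1.828125]
f(-1.8359375) = 0.0365 > 0, so the root lies in [-1.84375, -1.8359375]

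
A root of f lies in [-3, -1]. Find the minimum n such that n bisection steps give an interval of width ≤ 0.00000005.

Width after n steps is 2/2^n. Need 2^n ≥ 2/0.00000005 = 40000000.
2^25 = 33554432 < 40000000 ≤ 2^26 = 67108864, so n = 26.

26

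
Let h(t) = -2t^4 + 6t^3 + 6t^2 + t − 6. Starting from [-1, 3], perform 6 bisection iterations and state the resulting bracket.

[0.6875, 0.75]

t = 1 gives h = 5, positive; keep [-1, 1]
t = 0 gives h = -6, negative; keep [0, 1]
t = 0.5 gives h = -3.375, negative; keep [0.5, 1]
t = 0.75 gives h = 0.0234, positive; keep [0.5, 0.75]
t = 0.625 gives h = -1.8716, negative; keep [0.625, 0.75]
t = 0.6875 gives h = -0.9737, negative; keep [0.6875, 0.75]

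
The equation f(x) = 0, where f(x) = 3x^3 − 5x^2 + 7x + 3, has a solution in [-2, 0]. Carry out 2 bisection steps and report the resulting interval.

[-0.5, 0]

midpoint -1: f = -12 < 0 → [-1, 0]
midpoint -0.5: f = -2.125 < 0 → [-0.5, 0]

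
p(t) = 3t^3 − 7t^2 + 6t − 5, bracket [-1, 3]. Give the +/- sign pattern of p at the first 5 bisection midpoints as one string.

m = 1, p(m) = -3 (−); new bracket [1, 3]
m = 2, p(m) = 3 (+); new bracket [1, 2]
m = 1.5, p(m) = -1.625 (−); new bracket [1.5, 2]
m = 1.75, p(m) = 0.1406 (+); new bracket [1.5, 1.75]
m = 1.625, p(m) = -0.8613 (−); new bracket [1.625, 1.75]

-+-+-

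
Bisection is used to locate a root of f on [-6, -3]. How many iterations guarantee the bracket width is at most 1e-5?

Width after n steps is 3/2^n. Need 2^n ≥ 3/1e-5 = 300000.
2^18 = 262144 < 300000 ≤ 2^19 = 524288, so n = 19.

19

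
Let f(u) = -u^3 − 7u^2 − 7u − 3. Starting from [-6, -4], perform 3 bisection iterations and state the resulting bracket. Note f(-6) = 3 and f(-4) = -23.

f(-5) = -18 < 0, so the root lies in [-6, -5]
f(-5.5) = -9.875 < 0, so the root lies in [-6, -5.5]
f(-5.75) = -4.078125 < 0, so the root lies in [-6, -5.75]

[-6, -5.75]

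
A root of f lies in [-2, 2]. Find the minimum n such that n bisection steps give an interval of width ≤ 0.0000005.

Width after n steps is 4/2^n. Need 2^n ≥ 4/0.0000005 = 8000000.
2^22 = 4194304 < 8000000 ≤ 2^23 = 8388608, so n = 23.

23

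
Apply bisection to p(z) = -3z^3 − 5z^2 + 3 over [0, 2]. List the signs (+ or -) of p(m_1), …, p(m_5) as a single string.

p(1) = -5 < 0, so the root lies in [0, 1]
p(0.5) = 1.375 > 0, so the root lies in [0.5, 1]
p(0.75) = -1.078125 < 0, so the root lies in [0.5, 0.75]
p(0.625) = 0.3145 > 0, so the root lies in [0.625, 0.75]
p(0.6875) = -0.3381 < 0, so the root lies in [0.625, 0.6875]

-+-+-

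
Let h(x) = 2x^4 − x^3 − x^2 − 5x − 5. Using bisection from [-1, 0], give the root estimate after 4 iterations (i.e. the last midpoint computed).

-0.8125

h(-0.5) = -2.5 < 0, so the root lies in [-1, -0.5]
h(-0.75) = -0.757812 < 0, so the root lies in [-1, -0.75]
h(-0.875) = 0.45166 > 0, so the root lies in [-0.875, -0.75]
h(-0.8125) = -0.1897 < 0, so the root lies in [-0.875, -0.8125]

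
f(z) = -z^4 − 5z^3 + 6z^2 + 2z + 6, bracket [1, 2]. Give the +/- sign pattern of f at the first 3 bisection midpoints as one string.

+--

m = 1.5, f(m) = 0.5625 (+); new bracket [1.5, 2]
m = 1.75, f(m) = -8.300781 (−); new bracket [1.5, 1.75]
m = 1.625, f(m) = -3.334229 (−); new bracket [1.5, 1.625]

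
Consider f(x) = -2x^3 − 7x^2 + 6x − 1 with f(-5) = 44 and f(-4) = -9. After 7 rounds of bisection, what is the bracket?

[-4.2421875, -4.234375]

f(-4.5) = 12.5 > 0, so the root lies in [-4.5, -4]
f(-4.25) = 0.59375 > 0, so the root lies in [-4.25, -4]
f(-4.125) = -4.480469 < 0, so the root lies in [-4.25, -4.125]
f(-4.1875) = -2.0142 < 0, so the root lies in [-4.25, -4.1875]
f(-4.21875) = -0.7281 < 0, so the root lies in [-4.25, -4.21875]
f(-4.234375) = -0.0717 < 0, so the root lies in [-4.25, -4.234375]
f(-4.2421875) = 0.2599 > 0, so the root lies in [-4.2421875, -4.234375]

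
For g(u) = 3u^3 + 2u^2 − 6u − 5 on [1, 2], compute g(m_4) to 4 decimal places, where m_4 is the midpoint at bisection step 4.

m = 1.5, g(m) = 0.625 (+); new bracket [1, 1.5]
m = 1.25, g(m) = -3.515625 (−); new bracket [1.25, 1.5]
m = 1.375, g(m) = -1.669922 (−); new bracket [1.375, 1.5]
m = 1.4375, g(m) = -0.5808 (−); new bracket [1.4375, 1.5]

-0.5808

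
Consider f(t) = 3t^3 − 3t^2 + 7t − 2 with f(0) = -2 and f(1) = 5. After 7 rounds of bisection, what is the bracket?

m = 0.5, f(m) = 1.125 (+); new bracket [0, 0.5]
m = 0.25, f(m) = -0.390625 (−); new bracket [0.25, 0.5]
m = 0.375, f(m) = 0.361328 (+); new bracket [0.25, 0.375]
m = 0.3125, f(m) = -0.0139 (−); new bracket [0.3125, 0.375]
m = 0.34375, f(m) = 0.1736 (+); new bracket [0.3125, 0.34375]
m = 0.328125, f(m) = 0.0799 (+); new bracket [0.3125, 0.328125]
m = 0.3203125, f(m) = 0.033 (+); new bracket [0.3125, 0.3203125]

[0.3125, 0.3203125]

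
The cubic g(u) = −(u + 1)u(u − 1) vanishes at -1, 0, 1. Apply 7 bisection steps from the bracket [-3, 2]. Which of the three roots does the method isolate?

m = -0.5, g(m) = -0.375 (−); new bracket [-3, -0.5]
m = -1.75, g(m) = 3.609375 (+); new bracket [-1.75, -0.5]
m = -1.125, g(m) = 0.298828 (+); new bracket [-1.125, -0.5]
m = -0.8125, g(m) = -0.2761 (−); new bracket [-1.125, -0.8125]
m = -0.96875, g(m) = -0.0596 (−); new bracket [-1.125, -0.96875]
m = -1.046875, g(m) = 0.1004 (+); new bracket [-1.046875, -0.96875]
m = -1.0078125, g(m) = 0.0158 (+); new bracket [-1.0078125, -0.96875]

-1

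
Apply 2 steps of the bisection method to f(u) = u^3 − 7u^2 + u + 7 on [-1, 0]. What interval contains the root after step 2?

[-1, -0.75]

u = -0.5 gives f = 4.625, positive; keep [-1, -0.5]
u = -0.75 gives f = 1.890625, positive; keep [-1, -0.75]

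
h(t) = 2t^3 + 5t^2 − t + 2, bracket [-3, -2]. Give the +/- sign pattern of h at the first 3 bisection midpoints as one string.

h(-2.5) = 4.5 > 0, so the root lies in [-3, -2.5]
h(-2.75) = 0.96875 > 0, so the root lies in [-3, -2.75]
h(-2.875) = -1.324219 < 0, so the root lies in [-2.875, -2.75]

++-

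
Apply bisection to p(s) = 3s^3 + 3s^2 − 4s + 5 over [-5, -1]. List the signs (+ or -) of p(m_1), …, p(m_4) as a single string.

p(-3) = -37 < 0, so the root lies in [-3, -1]
p(-2) = 1 > 0, so the root lies in [-3, -2]
p(-2.5) = -13.125 < 0, so the root lies in [-2.5, -2]
p(-2.25) = -4.9844 < 0, so the root lies in [-2.25, -2]

-+--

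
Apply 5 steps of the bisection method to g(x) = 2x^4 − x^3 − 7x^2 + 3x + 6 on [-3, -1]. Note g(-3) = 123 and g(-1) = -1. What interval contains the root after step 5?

[-1.625, -1.5625]

x = -2 gives g = 12, positive; keep [-2, -1]
x = -1.5 gives g = -0.75, negative; keep [-2, -1.5]
x = -1.75 gives g = 3.429688, positive; keep [-1.75, -1.5]
x = -1.625 gives g = 0.8774, positive; keep [-1.625, -1.5]
x = -1.5625 gives g = -0.0417, negative; keep [-1.625, -1.5625]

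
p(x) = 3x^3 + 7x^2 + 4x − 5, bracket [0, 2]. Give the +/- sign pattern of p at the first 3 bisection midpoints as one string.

p(1) = 9 > 0, so the root lies in [0, 1]
p(0.5) = -0.875 < 0, so the root lies in [0.5, 1]
p(0.75) = 3.203125 > 0, so the root lies in [0.5, 0.75]

+-+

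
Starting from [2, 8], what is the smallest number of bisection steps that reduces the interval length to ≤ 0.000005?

Width after n steps is 6/2^n. Need 2^n ≥ 6/0.000005 = 1200000.
2^20 = 1048576 < 1200000 ≤ 2^21 = 2097152, so n = 21.

21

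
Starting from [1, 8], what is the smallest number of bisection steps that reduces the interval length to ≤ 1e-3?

Width after n steps is 7/2^n. Need 2^n ≥ 7/1e-3 = 7000.
2^12 = 4096 < 7000 ≤ 2^13 = 8192, so n = 13.

13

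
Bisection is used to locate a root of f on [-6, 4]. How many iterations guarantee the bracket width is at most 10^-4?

17

Width after n steps is 10/2^n. Need 2^n ≥ 10/10^-4 = 100000.
2^16 = 65536 < 100000 ≤ 2^17 = 131072, so n = 17.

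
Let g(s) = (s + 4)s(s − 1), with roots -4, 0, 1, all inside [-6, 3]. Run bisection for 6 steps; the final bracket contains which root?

-4

g(-1.5) = 9.375 > 0, so the root lies in [-6, -1.5]
g(-3.75) = 4.453125 > 0, so the root lies in [-6, -3.75]
g(-4.875) = -25.060547 < 0, so the root lies in [-4.875, -3.75]
g(-4.3125) = -7.1594 < 0, so the root lies in [-4.3125, -3.75]
g(-4.03125) = -0.6338 < 0, so the root lies in [-4.03125, -3.75]
g(-3.890625) = 2.0811 > 0, so the root lies in [-4.03125, -3.890625]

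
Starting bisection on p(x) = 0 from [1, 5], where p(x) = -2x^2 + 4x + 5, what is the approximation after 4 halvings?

2.75

p(3) = -1 < 0, so the root lies in [1, 3]
p(2) = 5 > 0, so the root lies in [2, 3]
p(2.5) = 2.5 > 0, so the root lies in [2.5, 3]
p(2.75) = 0.875 > 0, so the root lies in [2.75, 3]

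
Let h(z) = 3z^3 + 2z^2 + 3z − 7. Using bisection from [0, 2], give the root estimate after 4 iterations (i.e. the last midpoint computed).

0.875

h(1) = 1 > 0, so the root lies in [0, 1]
h(0.5) = -4.625 < 0, so the root lies in [0.5, 1]
h(0.75) = -2.359375 < 0, so the root lies in [0.75, 1]
h(0.875) = -0.834 < 0, so the root lies in [0.875, 1]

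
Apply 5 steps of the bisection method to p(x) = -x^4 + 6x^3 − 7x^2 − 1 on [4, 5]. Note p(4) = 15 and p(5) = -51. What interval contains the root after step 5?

m = 4.5, p(m) = -6.0625 (−); new bracket [4, 4.5]
m = 4.25, p(m) = 6.902344 (+); new bracket [4.25, 4.5]
m = 4.375, p(m) = 1.093506 (+); new bracket [4.375, 4.5]
m = 4.4375, p(m) = -2.3076 (−); new bracket [4.375, 4.4375]
m = 4.40625, p(m) = -0.5639 (−); new bracket [4.375, 4.40625]

[4.375, 4.40625]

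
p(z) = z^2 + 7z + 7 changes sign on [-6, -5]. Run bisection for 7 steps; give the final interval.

z = -5.5 gives p = -1.25, negative; keep [-6, -5.5]
z = -5.75 gives p = -0.1875, negative; keep [-6, -5.75]
z = -5.875 gives p = 0.390625, positive; keep [-5.875, -5.75]
z = -5.8125 gives p = 0.0977, positive; keep [-5.8125, -5.75]
z = -5.78125 gives p = -0.0459, negative; keep [-5.8125, -5.78125]
z = -5.796875 gives p = 0.0256, positive; keep [-5.796875, -5.78125]
z = -5.7890625 gives p = -0.0102, negative; keep [-5.796875, -5.7890625]

[-5.796875, -5.7890625]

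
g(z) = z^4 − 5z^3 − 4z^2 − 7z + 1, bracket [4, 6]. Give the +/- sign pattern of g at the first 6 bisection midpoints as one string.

----++

g(5) = -134 < 0, so the root lies in [5, 6]
g(5.5) = -75.3125 < 0, so the root lies in [5.5, 6]
g(5.75) = -28.917969 < 0, so the root lies in [5.75, 6]
g(5.875) = -0.7556 < 0, so the root lies in [5.875, 6]
g(5.9375) = 14.6594 > 0, so the root lies in [5.875, 5.9375]
g(5.90625) = 6.8379 > 0, so the root lies in [5.875, 5.90625]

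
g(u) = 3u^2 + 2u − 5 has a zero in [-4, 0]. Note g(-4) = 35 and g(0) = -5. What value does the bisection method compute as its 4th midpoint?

midpoint -2: g = 3 > 0 → [-2, 0]
midpoint -1: g = -4 < 0 → [-2, -1]
midpoint -1.5: g = -1.25 < 0 → [-2, -1.5]
midpoint -1.75: g = 0.6875 > 0 → [-1.75, -1.5]

-1.75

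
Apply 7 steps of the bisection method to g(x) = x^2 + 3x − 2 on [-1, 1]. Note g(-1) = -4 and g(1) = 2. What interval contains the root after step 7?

midpoint 0: g = -2 < 0 → [0, 1]
midpoint 0.5: g = -0.25 < 0 → [0.5, 1]
midpoint 0.75: g = 0.8125 > 0 → [0.5, 0.75]
midpoint 0.625: g = 0.2656 > 0 → [0.5, 0.625]
midpoint 0.5625: g = 0.0039 > 0 → [0.5, 0.5625]
midpoint 0.53125: g = -0.124 < 0 → [0.53125, 0.5625]
midpoint 0.546875: g = -0.0603 < 0 → [0.546875, 0.5625]

[0.546875, 0.5625]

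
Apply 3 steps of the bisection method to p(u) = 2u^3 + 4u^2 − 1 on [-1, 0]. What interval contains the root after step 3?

[-0.625, -0.5]

u = -0.5 gives p = -0.25, negative; keep [-1, -0.5]
u = -0.75 gives p = 0.40625, positive; keep [-0.75, -0.5]
u = -0.625 gives p = 0.074219, positive; keep [-0.625, -0.5]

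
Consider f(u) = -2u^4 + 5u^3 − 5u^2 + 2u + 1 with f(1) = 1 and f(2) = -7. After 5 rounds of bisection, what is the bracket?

f(1.5) = -0.5 < 0, so the root lies in [1, 1.5]
f(1.25) = 0.570312 > 0, so the root lies in [1.25, 1.5]
f(1.375) = 0.145996 > 0, so the root lies in [1.375, 1.5]
f(1.4375) = -0.1448 < 0, so the root lies in [1.375, 1.4375]
f(1.40625) = 0.0081 > 0, so the root lies in [1.40625, 1.4375]

[1.40625, 1.4375]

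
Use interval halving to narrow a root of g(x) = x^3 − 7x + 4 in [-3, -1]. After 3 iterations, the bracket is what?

x = -2 gives g = 10, positive; keep [-3, -2]
x = -2.5 gives g = 5.875, positive; keep [-3, -2.5]
x = -2.75 gives g = 2.453125, positive; keep [-3, -2.75]

[-3, -2.75]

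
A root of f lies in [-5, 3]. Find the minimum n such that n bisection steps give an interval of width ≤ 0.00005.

18

Width after n steps is 8/2^n. Need 2^n ≥ 8/0.00005 = 160000.
2^17 = 131072 < 160000 ≤ 2^18 = 262144, so n = 18.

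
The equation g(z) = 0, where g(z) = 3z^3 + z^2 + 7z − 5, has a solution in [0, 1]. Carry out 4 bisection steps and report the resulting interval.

g(0.5) = -0.875 < 0, so the root lies in [0.5, 1]
g(0.75) = 2.078125 > 0, so the root lies in [0.5, 0.75]
g(0.625) = 0.498047 > 0, so the root lies in [0.5, 0.625]
g(0.5625) = -0.2122 < 0, so the root lies in [0.5625, 0.625]

[0.5625, 0.625]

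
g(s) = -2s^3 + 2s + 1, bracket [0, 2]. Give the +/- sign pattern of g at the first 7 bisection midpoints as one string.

g(1) = 1 > 0, so the root lies in [1, 2]
g(1.5) = -2.75 < 0, so the root lies in [1, 1.5]
g(1.25) = -0.40625 < 0, so the root lies in [1, 1.25]
g(1.125) = 0.4023 > 0, so the root lies in [1.125, 1.25]
g(1.1875) = 0.0259 > 0, so the root lies in [1.1875, 1.25]
g(1.21875) = -0.183 < 0, so the root lies in [1.1875, 1.21875]
g(1.203125) = -0.0768 < 0, so the root lies in [1.1875, 1.203125]

+--++--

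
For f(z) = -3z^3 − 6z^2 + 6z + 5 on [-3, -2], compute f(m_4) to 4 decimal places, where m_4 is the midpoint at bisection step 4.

m = -2.5, f(m) = -0.625 (−); new bracket [-3, -2.5]
m = -2.75, f(m) = 5.515625 (+); new bracket [-2.75, -2.5]
m = -2.625, f(m) = 2.169922 (+); new bracket [-2.625, -2.5]
m = -2.5625, f(m) = 0.7058 (+); new bracket [-2.5625, -2.5]

0.7058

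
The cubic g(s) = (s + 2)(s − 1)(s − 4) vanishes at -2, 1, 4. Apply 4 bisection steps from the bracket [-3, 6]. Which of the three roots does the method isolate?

midpoint 1.5: g = -4.375 < 0 → [1.5, 6]
midpoint 3.75: g = -3.953125 < 0 → [3.75, 6]
midpoint 4.875: g = 23.310547 > 0 → [3.75, 4.875]
midpoint 4.3125: g = 6.5344 > 0 → [3.75, 4.3125]

4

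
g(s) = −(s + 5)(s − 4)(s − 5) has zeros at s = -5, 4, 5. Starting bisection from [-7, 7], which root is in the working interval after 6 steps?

-5

m = 0, g(m) = -100 (−); new bracket [-7, 0]
m = -3.5, g(m) = -95.625 (−); new bracket [-7, -3.5]
m = -5.25, g(m) = 23.703125 (+); new bracket [-5.25, -3.5]
m = -4.375, g(m) = -49.0723 (−); new bracket [-5.25, -4.375]
m = -4.8125, g(m) = -16.2136 (−); new bracket [-5.25, -4.8125]
m = -5.03125, g(m) = 2.8311 (+); new bracket [-5.03125, -4.8125]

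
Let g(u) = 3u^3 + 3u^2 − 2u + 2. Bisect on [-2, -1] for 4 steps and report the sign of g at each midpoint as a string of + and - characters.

midpoint -1.5: g = 1.625 > 0 → [-2, -1.5]
midpoint -1.75: g = -1.390625 < 0 → [-1.75, -1.5]
midpoint -1.625: g = 0.298828 > 0 → [-1.75, -1.625]
midpoint -1.6875: g = -0.4983 < 0 → [-1.6875, -1.625]

+-+-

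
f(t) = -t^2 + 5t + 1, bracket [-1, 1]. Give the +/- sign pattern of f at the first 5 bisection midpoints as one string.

+--++

t = 0 gives f = 1, positive; keep [-1, 0]
t = -0.5 gives f = -1.75, negative; keep [-0.5, 0]
t = -0.25 gives f = -0.3125, negative; keep [-0.25, 0]
t = -0.125 gives f = 0.3594, positive; keep [-0.25, -0.125]
t = -0.1875 gives f = 0.0273, positive; keep [-0.25, -0.1875]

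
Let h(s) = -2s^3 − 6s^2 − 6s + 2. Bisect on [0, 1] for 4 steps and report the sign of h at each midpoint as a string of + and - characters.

s = 0.5 gives h = -2.75, negative; keep [0, 0.5]
s = 0.25 gives h = 0.09375, positive; keep [0.25, 0.5]
s = 0.375 gives h = -1.199219, negative; keep [0.25, 0.375]
s = 0.3125 gives h = -0.522, negative; keep [0.25, 0.3125]

-+--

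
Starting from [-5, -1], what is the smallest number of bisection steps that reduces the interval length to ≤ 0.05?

7

Width after n steps is 4/2^n. Need 2^n ≥ 4/0.05 = 80.
2^6 = 64 < 80 ≤ 2^7 = 128, so n = 7.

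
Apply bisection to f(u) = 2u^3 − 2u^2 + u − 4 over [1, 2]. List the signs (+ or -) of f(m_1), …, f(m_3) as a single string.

-++

m = 1.5, f(m) = -0.25 (−); new bracket [1.5, 2]
m = 1.75, f(m) = 2.34375 (+); new bracket [1.5, 1.75]
m = 1.625, f(m) = 0.925781 (+); new bracket [1.5, 1.625]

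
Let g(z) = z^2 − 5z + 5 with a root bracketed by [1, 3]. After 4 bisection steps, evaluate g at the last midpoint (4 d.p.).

m = 2, g(m) = -1 (−); new bracket [1, 2]
m = 1.5, g(m) = -0.25 (−); new bracket [1, 1.5]
m = 1.25, g(m) = 0.3125 (+); new bracket [1.25, 1.5]
m = 1.375, g(m) = 0.0156 (+); new bracket [1.375, 1.5]

0.0156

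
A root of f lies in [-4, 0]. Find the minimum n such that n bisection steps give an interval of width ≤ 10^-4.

Width after n steps is 4/2^n. Need 2^n ≥ 4/10^-4 = 40000.
2^15 = 32768 < 40000 ≤ 2^16 = 65536, so n = 16.

16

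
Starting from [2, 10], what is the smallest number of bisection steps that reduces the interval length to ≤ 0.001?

Width after n steps is 8/2^n. Need 2^n ≥ 8/0.001 = 8000.
2^12 = 4096 < 8000 ≤ 2^13 = 8192, so n = 13.

13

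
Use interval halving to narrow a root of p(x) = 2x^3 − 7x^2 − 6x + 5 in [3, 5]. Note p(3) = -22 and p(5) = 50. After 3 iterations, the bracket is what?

p(4) = -3 < 0, so the root lies in [4, 5]
p(4.5) = 18.5 > 0, so the root lies in [4, 4.5]
p(4.25) = 6.59375 > 0, so the root lies in [4, 4.25]

[4, 4.25]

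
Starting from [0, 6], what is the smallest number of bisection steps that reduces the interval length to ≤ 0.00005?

17

Width after n steps is 6/2^n. Need 2^n ≥ 6/0.00005 = 120000.
2^16 = 65536 < 120000 ≤ 2^17 = 131072, so n = 17.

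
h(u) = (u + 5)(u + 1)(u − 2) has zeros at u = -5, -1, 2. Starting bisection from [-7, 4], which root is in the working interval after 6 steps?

-5

h(-1.5) = 6.125 > 0, so the root lies in [-7, -1.5]
h(-4.25) = 15.234375 > 0, so the root lies in [-7, -4.25]
h(-5.625) = -22.041016 < 0, so the root lies in [-5.625, -4.25]
h(-4.9375) = 1.7073 > 0, so the root lies in [-5.625, -4.9375]
h(-5.28125) = -8.7674 < 0, so the root lies in [-5.28125, -4.9375]
h(-5.109375) = -3.1954 < 0, so the root lies in [-5.109375, -4.9375]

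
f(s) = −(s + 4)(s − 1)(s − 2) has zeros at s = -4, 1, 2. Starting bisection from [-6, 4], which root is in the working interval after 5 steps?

-4

m = -1, f(m) = -18 (−); new bracket [-6, -1]
m = -3.5, f(m) = -12.375 (−); new bracket [-6, -3.5]
m = -4.75, f(m) = 29.109375 (+); new bracket [-4.75, -3.5]
m = -4.125, f(m) = 3.9238 (+); new bracket [-4.125, -3.5]
m = -3.8125, f(m) = -5.2449 (−); new bracket [-4.125, -3.8125]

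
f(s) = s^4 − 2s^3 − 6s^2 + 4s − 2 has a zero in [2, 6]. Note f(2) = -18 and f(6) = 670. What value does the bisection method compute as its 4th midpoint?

f(4) = 46 > 0, so the root lies in [2, 4]
f(3) = -17 < 0, so the root lies in [3, 4]
f(3.5) = 2.8125 > 0, so the root lies in [3, 3.5]
f(3.25) = -9.4648 < 0, so the root lies in [3.25, 3.5]

3.25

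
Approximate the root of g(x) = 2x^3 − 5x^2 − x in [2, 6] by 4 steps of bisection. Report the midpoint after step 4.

2.75

g(4) = 44 > 0, so the root lies in [2, 4]
g(3) = 6 > 0, so the root lies in [2, 3]
g(2.5) = -2.5 < 0, so the root lies in [2.5, 3]
g(2.75) = 1.0312 > 0, so the root lies in [2.5, 2.75]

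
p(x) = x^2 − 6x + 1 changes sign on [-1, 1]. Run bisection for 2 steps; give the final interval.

x = 0 gives p = 1, positive; keep [0, 1]
x = 0.5 gives p = -1.75, negative; keep [0, 0.5]

[0, 0.5]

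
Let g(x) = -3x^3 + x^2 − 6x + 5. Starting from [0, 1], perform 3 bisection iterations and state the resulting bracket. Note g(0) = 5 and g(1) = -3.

x = 0.5 gives g = 1.875, positive; keep [0.5, 1]
x = 0.75 gives g = -0.203125, negative; keep [0.5, 0.75]
x = 0.625 gives g = 0.908203, positive; keep [0.625, 0.75]

[0.625, 0.75]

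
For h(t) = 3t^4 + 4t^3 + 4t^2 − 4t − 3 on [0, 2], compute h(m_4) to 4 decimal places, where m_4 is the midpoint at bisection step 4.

m = 1, h(m) = 4 (+); new bracket [0, 1]
m = 0.5, h(m) = -3.3125 (−); new bracket [0.5, 1]
m = 0.75, h(m) = -1.113281 (−); new bracket [0.75, 1]
m = 0.875, h(m) = 1.0007 (+); new bracket [0.75, 0.875]

1.0007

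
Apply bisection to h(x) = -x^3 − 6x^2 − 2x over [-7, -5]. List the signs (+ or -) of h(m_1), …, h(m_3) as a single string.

+-+

h(-6) = 12 > 0, so the root lies in [-6, -5]
h(-5.5) = -4.125 < 0, so the root lies in [-6, -5.5]
h(-5.75) = 3.234375 > 0, so the root lies in [-5.75, -5.5]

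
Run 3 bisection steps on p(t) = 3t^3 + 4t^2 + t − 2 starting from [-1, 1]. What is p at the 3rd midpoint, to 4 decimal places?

2.2656

m = 0, p(m) = -2 (−); new bracket [0, 1]
m = 0.5, p(m) = -0.125 (−); new bracket [0.5, 1]
m = 0.75, p(m) = 2.265625 (+); new bracket [0.5, 0.75]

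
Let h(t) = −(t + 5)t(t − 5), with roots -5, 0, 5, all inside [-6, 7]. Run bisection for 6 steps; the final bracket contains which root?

5

midpoint 0.5: h = 12.375 > 0 → [0.5, 7]
midpoint 3.75: h = 41.015625 > 0 → [3.75, 7]
midpoint 5.375: h = -20.912109 < 0 → [3.75, 5.375]
midpoint 4.5625: h = 19.0876 > 0 → [4.5625, 5.375]
midpoint 4.96875: h = 1.5479 > 0 → [4.96875, 5.375]
midpoint 5.171875: h = -9.0419 < 0 → [4.96875, 5.171875]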